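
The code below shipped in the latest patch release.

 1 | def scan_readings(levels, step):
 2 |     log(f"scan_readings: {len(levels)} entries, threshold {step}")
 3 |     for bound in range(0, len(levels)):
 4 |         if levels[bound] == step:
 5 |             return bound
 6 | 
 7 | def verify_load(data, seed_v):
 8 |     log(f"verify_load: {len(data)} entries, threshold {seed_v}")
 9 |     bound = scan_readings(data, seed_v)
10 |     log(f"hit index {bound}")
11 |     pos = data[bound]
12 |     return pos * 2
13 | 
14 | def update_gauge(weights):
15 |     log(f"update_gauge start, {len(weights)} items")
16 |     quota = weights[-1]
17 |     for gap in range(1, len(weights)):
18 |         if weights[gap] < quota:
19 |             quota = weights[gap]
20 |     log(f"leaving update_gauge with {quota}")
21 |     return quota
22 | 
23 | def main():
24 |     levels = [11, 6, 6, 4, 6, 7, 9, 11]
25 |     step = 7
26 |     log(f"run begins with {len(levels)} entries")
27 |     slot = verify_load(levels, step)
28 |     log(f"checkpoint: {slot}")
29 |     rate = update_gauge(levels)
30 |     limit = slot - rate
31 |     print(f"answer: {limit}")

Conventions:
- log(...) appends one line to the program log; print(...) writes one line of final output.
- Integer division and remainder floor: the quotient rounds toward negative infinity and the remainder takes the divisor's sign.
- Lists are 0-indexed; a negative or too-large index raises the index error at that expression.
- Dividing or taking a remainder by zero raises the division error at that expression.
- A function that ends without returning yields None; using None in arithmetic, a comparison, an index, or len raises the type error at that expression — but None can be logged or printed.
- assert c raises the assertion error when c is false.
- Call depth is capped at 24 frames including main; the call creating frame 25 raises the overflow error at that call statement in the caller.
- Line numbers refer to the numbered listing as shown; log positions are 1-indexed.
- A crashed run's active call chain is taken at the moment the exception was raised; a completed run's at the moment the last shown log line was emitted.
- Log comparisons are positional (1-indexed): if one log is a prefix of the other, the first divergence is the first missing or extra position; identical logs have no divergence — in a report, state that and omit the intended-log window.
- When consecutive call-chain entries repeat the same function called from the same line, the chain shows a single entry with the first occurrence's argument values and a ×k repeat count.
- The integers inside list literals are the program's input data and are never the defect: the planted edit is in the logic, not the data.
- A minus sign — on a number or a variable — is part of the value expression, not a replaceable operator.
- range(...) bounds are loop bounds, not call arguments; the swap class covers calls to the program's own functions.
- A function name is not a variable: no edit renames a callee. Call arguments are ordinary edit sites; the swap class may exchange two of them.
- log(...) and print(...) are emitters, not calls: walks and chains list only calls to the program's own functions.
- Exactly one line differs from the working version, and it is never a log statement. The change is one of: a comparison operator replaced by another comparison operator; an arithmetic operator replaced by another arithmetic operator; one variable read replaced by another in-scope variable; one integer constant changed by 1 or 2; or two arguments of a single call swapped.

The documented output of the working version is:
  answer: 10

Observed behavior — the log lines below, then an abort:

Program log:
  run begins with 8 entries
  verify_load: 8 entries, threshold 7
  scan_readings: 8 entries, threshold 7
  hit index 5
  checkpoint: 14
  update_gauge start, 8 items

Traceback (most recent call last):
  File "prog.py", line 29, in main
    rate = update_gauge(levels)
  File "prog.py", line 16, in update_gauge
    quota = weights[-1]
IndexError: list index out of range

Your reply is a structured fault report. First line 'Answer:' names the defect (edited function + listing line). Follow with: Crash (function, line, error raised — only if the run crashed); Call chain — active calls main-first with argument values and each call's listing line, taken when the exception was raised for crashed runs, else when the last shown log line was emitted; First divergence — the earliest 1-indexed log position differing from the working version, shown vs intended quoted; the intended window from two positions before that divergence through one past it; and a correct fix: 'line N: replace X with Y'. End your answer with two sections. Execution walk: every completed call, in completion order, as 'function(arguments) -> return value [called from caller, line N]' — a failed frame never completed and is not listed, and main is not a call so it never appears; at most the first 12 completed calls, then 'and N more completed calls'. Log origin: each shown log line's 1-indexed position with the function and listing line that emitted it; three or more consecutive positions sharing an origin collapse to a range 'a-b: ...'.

Answer: the defect is in update_gauge at line 16.
Key observation: The shown log is a 6-line prefix of the intended one, whose next entry is 'leaving update_gauge with 4'.
Crash: update_gauge, line 16, IndexError.
Call chain: main -> update_gauge([11, 6, 6, 4, 6, 7, 9, 11]) (called at line 29).
First divergence: position 7 (shown log ended at 6 lines; the working version continues: 'leaving update_gauge with 4').
Intended log window:
  5: checkpoint: 14
  6: update_gauge start, 8 items
  7: leaving update_gauge with 4
Execution walk:
  scan_readings([11, 6, 6, 4, 6, 7, 9, 11], 7) -> 5  [called from verify_load, line 9]
  verify_load([11, 6, 6, 4, 6, 7, 9, 11], 7) -> 14  [called from main, line 27]
Origin of each log line:
  1 — main, line 26
  2 — verify_load, line 8
  3 — scan_readings, line 2
  4 — verify_load, line 10
  5 — main, line 28
  6 — update_gauge, line 15
A correct fix: line 16: replace `-1` with `0`.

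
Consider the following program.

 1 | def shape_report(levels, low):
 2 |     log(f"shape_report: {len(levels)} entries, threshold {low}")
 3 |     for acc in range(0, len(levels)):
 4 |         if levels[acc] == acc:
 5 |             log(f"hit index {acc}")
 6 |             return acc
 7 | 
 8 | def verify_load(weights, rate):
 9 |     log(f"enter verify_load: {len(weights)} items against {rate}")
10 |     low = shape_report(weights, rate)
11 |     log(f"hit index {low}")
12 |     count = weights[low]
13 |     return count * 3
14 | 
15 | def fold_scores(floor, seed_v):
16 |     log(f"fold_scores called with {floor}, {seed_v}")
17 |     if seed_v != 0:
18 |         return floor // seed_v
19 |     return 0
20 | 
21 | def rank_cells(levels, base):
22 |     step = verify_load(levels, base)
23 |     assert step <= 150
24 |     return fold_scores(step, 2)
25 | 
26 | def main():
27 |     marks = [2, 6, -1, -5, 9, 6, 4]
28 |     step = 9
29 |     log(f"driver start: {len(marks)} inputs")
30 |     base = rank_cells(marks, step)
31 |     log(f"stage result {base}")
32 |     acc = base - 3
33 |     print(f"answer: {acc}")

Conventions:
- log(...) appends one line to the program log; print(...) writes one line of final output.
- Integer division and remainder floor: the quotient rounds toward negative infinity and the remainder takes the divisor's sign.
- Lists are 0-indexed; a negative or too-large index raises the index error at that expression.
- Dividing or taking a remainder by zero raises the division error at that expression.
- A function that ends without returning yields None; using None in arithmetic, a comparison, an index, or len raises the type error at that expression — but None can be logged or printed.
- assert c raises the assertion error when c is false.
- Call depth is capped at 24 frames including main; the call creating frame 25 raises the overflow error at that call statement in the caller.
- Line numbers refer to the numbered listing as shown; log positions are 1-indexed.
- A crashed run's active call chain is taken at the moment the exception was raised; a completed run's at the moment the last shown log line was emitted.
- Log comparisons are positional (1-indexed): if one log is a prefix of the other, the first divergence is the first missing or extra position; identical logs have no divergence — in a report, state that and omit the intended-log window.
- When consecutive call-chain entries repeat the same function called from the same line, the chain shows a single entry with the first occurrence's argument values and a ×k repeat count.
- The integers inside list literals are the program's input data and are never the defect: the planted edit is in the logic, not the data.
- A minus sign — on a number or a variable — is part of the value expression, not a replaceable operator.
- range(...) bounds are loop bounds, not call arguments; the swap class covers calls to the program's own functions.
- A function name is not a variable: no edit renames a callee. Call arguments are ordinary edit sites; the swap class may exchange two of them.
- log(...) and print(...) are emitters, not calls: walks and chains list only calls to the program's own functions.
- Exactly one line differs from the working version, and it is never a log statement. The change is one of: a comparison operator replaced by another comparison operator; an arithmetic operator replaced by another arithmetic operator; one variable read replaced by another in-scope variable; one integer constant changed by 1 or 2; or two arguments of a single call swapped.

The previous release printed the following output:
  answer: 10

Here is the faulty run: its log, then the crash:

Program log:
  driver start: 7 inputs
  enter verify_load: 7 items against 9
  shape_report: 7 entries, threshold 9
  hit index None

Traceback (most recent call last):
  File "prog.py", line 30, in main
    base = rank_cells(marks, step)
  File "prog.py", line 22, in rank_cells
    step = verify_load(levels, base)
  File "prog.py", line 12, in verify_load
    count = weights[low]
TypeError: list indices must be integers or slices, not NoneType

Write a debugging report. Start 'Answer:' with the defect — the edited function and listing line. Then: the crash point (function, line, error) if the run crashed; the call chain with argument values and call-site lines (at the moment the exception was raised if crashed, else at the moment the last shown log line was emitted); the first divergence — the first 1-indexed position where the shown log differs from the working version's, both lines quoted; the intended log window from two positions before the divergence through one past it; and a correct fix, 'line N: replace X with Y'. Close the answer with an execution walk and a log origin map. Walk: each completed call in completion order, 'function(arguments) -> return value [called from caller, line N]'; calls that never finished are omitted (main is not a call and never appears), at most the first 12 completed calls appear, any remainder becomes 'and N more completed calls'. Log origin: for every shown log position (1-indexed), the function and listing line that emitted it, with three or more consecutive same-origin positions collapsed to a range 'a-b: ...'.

Answer: the defect is in shape_report at line 4.
Core observation: Log line 4 is where behavior first shows: 'hit index None' appears instead of 'hit index 4'.
Crash: verify_load, line 12, TypeError.
Call chain: main -> rank_cells([2, 6, -1, -5, 9, 6, 4], 9) (called at line 30) -> verify_load([2, 6, -1, -5, 9, 6, 4], 9) (called at line 22).
First divergence: position 4; shown 'hit index None' vs intended 'hit index 4'.
Intended log window:
  2: enter verify_load: 7 items against 9
  3: shape_report: 7 entries, threshold 9
  4: hit index 4
  5: hit index 4
Execution walk:
  shape_report([2, 6, -1, -5, 9, 6, 4], 9) -> None  [called from verify_load, line 10]
Log line origins:
  1: logged in main at line 29
  2: logged in verify_load at line 9
  3: logged in shape_report at line 2
  4: logged in verify_load at line 11
A correct fix: line 4: replace `levels[acc] == acc` with `levels[acc] == low`.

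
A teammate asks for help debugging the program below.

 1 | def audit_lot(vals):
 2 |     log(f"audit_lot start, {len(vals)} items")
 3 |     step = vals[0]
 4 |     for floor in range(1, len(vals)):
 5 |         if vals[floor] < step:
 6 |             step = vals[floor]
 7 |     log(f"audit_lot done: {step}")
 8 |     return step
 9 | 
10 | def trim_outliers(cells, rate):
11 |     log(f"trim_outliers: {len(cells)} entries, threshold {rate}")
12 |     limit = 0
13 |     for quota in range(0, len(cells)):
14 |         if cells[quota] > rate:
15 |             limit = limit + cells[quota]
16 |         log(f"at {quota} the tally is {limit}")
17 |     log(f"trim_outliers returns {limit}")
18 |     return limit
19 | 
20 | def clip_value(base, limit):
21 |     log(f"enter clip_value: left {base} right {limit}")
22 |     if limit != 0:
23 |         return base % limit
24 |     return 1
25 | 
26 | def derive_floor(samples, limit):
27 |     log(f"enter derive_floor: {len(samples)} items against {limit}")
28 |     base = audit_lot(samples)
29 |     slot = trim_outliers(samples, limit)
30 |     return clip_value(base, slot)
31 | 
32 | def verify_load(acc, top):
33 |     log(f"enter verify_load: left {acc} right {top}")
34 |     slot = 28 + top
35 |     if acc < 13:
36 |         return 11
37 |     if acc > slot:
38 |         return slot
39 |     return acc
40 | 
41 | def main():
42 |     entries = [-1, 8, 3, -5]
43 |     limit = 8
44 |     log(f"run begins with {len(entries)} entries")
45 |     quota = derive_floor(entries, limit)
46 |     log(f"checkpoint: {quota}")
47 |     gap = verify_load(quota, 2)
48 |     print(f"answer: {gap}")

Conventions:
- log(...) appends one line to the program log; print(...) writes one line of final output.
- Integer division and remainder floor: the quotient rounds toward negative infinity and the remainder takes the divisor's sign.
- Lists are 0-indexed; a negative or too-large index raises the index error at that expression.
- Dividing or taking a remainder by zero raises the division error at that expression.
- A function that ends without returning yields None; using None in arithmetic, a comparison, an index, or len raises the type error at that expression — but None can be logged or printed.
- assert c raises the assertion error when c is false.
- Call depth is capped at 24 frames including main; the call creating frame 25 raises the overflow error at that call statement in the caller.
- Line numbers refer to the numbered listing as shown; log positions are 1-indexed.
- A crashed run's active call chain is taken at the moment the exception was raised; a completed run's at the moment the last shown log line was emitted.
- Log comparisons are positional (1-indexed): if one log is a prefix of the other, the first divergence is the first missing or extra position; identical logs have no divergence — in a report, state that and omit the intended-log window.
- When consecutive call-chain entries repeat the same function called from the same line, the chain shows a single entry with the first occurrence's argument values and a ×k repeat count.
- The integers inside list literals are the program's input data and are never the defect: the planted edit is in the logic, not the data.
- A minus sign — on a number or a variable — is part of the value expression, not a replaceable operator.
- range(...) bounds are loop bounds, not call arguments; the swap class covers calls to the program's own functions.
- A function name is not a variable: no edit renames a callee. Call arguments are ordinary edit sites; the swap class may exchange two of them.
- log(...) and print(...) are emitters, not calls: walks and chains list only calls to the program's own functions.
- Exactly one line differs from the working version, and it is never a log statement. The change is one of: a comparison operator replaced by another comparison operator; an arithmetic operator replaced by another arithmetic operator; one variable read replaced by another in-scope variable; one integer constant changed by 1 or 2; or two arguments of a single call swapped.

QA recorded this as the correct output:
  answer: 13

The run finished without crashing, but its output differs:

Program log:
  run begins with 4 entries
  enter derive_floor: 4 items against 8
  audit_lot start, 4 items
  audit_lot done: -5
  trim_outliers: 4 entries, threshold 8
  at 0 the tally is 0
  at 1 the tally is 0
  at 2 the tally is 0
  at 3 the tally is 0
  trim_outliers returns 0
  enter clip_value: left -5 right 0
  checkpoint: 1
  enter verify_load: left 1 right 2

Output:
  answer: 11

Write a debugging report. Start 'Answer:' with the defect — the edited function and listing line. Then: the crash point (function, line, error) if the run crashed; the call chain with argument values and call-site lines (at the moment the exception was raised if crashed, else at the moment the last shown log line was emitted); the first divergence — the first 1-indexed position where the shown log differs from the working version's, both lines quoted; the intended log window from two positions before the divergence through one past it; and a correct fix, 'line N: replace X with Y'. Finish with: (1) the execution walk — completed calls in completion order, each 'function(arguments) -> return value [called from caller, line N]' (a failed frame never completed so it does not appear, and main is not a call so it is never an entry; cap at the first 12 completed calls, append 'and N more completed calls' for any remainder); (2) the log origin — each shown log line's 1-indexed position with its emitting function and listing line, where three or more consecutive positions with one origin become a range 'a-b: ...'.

Answer: the defect is in verify_load at line 36.
Key fact: Log streams are identical — the defect surfaces only in the printed output.
Call chain: main -> verify_load(1, 2) (called at line 47).
First divergence: none (the log streams are identical).
Execution walk:
  audit_lot([-1, 8, 3, -5]) -> -5  [called from derive_floor, line 28]
  trim_outliers([-1, 8, 3, -5], 8) -> 0  [called from derive_floor, line 29]
  clip_value(-5, 0) -> 1  [called from derive_floor, line 30]
  derive_floor([-1, 8, 3, -5], 8) -> 1  [called from main, line 45]
  verify_load(1, 2) -> 11  [called from main, line 47]
Log origins:
  1: logged in main at line 44
  2: logged in derive_floor at line 27
  3: logged in audit_lot at line 2
  4: logged in audit_lot at line 7
  5: logged in trim_outliers at line 11
  6-9: logged in trim_outliers at line 16
  10: logged in trim_outliers at line 17
  11: logged in clip_value at line 21
  12: logged in main at line 46
  13: logged in verify_load at line 33
A correct fix: line 36: replace `11` with `13`.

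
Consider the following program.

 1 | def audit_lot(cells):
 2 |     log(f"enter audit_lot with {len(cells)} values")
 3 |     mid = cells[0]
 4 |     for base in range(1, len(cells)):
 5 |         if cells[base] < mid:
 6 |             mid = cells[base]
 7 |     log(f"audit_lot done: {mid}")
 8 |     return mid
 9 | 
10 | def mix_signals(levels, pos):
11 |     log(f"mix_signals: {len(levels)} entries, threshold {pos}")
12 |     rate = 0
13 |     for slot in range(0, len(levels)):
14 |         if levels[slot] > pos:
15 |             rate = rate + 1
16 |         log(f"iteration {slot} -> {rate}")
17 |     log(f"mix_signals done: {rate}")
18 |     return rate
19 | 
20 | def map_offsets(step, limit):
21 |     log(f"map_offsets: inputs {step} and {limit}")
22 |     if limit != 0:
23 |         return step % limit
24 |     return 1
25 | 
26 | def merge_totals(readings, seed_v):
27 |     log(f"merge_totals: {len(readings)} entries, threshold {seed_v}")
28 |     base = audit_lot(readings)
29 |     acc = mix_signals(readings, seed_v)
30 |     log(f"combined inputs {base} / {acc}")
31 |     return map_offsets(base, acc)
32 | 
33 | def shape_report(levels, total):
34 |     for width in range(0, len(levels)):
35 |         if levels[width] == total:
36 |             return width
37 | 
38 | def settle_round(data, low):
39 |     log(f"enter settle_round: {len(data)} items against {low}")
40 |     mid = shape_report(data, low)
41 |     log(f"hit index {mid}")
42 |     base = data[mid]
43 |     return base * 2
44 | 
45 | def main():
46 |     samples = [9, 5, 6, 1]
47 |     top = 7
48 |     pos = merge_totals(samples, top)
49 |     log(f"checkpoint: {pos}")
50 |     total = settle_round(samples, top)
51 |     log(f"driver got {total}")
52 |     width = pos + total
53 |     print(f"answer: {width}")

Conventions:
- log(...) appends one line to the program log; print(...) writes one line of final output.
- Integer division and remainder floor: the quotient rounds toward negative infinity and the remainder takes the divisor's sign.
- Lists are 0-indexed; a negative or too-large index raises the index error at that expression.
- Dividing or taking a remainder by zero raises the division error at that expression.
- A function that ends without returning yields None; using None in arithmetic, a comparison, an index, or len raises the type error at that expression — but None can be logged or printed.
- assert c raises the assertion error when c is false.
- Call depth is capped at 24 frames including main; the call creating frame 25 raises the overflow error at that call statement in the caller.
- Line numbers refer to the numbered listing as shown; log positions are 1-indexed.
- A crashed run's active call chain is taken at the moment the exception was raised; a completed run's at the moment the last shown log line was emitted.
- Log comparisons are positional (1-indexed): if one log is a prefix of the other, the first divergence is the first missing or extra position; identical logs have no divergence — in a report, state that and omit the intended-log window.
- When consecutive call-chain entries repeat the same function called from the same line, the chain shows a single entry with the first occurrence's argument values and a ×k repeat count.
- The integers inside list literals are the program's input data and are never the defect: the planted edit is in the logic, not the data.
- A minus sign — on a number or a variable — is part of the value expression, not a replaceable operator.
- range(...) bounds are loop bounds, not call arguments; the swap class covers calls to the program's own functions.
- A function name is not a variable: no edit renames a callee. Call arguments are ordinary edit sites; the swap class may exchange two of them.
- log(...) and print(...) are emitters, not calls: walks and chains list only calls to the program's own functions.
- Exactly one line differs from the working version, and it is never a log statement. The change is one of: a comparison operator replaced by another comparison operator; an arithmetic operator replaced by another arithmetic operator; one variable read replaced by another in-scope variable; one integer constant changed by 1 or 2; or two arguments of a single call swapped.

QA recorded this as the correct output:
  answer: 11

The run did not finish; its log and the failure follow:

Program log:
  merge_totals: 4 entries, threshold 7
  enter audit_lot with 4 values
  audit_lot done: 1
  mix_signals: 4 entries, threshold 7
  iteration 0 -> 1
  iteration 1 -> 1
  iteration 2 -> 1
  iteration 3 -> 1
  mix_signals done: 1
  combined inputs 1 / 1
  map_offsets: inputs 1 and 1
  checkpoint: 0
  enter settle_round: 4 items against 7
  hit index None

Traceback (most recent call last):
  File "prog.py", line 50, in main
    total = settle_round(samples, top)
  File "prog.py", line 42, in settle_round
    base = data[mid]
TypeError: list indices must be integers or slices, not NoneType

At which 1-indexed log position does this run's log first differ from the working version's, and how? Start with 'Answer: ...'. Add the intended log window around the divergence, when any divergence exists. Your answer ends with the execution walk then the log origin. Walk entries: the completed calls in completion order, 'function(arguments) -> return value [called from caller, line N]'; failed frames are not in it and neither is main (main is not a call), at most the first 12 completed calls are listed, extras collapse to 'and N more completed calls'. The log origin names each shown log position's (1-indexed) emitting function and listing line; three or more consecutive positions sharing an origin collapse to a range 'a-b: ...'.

Answer: position 1 — shown 'merge_totals: 4 entries, threshold 7', intended 'merge_totals: 4 entries, threshold 5'.
Intended log window:
  1: merge_totals: 4 entries, threshold 5
  2: enter audit_lot with 4 values
Execution walk:
  audit_lot([9, 5, 6, 1]) -> 1  [called from merge_totals, line 28]
  mix_signals([9, 5, 6, 1], 7) -> 1  [called from merge_totals, line 29]
  map_offsets(1, 1) -> 0  [called from merge_totals, line 31]
  merge_totals([9, 5, 6, 1], 7) -> 0  [called from main, line 48]
  shape_report([9, 5, 6, 1], 7) -> None  [called from settle_round, line 40]
Log origins:
  1: emitted by merge_totals (line 27)
  2: emitted by audit_lot (line 2)
  3: emitted by audit_lot (line 7)
  4: emitted by mix_signals (line 11)
  5-8: emitted by mix_signals (line 16)
  9: emitted by mix_signals (line 17)
  10: emitted by merge_totals (line 30)
  11: emitted by map_offsets (line 21)
  12: emitted by main (line 49)
  13: emitted by settle_round (line 39)
  14: emitted by settle_round (line 41)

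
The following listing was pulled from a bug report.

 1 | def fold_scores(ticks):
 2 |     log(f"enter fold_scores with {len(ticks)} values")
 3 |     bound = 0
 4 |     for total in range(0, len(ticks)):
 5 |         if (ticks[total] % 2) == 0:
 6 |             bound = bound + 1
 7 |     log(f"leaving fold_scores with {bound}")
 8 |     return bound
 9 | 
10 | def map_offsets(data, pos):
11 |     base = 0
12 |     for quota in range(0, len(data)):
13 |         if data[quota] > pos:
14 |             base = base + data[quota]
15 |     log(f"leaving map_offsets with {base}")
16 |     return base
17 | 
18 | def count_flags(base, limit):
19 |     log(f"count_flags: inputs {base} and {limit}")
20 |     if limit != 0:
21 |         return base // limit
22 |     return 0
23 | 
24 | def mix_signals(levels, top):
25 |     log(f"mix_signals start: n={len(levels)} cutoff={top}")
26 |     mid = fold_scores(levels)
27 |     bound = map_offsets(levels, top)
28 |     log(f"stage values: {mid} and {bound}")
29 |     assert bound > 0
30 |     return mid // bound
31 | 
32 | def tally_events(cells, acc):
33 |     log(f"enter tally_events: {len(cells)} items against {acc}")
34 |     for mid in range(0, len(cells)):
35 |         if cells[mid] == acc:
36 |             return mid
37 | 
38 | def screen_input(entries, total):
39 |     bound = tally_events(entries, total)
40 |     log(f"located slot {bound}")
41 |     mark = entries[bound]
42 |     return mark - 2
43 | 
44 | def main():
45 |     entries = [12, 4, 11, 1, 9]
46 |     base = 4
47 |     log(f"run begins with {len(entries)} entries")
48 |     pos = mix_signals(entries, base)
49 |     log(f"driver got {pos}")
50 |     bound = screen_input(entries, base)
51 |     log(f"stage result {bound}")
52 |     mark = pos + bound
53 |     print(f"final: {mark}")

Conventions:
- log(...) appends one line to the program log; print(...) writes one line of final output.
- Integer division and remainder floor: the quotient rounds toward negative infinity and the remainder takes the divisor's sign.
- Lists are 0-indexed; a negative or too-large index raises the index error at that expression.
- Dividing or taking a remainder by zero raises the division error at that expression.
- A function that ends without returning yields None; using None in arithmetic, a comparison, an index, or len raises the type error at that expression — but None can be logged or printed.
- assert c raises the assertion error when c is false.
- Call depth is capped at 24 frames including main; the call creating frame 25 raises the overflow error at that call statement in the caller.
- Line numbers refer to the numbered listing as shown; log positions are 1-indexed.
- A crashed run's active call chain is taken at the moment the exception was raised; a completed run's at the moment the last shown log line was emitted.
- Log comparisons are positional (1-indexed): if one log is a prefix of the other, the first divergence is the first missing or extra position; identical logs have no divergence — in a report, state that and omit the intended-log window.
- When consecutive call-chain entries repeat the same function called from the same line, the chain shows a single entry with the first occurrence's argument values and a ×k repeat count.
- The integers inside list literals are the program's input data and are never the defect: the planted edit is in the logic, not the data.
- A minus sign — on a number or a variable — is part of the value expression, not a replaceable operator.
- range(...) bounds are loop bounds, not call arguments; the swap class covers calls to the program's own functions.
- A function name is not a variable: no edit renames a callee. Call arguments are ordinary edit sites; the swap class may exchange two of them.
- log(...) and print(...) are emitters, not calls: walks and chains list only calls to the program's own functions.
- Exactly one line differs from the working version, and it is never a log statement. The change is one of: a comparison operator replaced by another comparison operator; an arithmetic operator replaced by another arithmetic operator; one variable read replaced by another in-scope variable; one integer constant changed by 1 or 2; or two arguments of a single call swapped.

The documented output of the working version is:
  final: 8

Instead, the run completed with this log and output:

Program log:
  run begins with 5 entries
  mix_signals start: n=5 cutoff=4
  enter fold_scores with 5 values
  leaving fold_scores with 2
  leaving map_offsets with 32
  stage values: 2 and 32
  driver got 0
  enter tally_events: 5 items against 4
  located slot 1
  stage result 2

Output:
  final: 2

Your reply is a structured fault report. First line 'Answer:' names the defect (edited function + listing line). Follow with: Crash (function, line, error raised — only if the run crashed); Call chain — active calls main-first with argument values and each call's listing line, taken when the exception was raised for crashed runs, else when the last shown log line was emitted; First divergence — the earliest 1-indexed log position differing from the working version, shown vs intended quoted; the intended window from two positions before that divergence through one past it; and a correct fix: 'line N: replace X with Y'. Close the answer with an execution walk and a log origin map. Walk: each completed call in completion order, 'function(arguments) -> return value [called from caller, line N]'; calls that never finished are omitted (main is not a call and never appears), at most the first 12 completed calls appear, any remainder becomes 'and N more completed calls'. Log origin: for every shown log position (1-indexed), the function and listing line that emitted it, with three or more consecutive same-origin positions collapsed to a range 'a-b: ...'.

Answer: the defect is in screen_input at line 42.
Core observation: Everything matches until log position 10, which reads 'stage result 2' in place of 'stage result 8'.
Call chain: main.
First divergence: position 10 — the shown line 'stage result 2' should read 'stage result 8'.
Intended log window:
  8: enter tally_events: 5 items against 4
  9: located slot 1
  10: stage result 8
Execution walk:
  fold_scores([12, 4, 11, 1, 9]) -> 2  [called from mix_signals, line 26]
  map_offsets([12, 4, 11, 1, 9], 4) -> 32  [called from mix_signals, line 27]
  mix_signals([12, 4, 11, 1, 9], 4) -> 0  [called from main, line 48]
  tally_events([12, 4, 11, 1, 9], 4) -> 1  [called from screen_input, line 39]
  screen_input([12, 4, 11, 1, 9], 4) -> 2  [called from main, line 50]
Log line origins:
  1: from main, line 47
  2: from mix_signals, line 25
  3: from fold_scores, line 2
  4: from fold_scores, line 7
  5: from map_offsets, line 15
  6: from mix_signals, line 28
  7: from main, line 49
  8: from tally_events, line 33
  9: from screen_input, line 40
  10: from main, line 51
A correct fix: line 42: replace `-` with `*`.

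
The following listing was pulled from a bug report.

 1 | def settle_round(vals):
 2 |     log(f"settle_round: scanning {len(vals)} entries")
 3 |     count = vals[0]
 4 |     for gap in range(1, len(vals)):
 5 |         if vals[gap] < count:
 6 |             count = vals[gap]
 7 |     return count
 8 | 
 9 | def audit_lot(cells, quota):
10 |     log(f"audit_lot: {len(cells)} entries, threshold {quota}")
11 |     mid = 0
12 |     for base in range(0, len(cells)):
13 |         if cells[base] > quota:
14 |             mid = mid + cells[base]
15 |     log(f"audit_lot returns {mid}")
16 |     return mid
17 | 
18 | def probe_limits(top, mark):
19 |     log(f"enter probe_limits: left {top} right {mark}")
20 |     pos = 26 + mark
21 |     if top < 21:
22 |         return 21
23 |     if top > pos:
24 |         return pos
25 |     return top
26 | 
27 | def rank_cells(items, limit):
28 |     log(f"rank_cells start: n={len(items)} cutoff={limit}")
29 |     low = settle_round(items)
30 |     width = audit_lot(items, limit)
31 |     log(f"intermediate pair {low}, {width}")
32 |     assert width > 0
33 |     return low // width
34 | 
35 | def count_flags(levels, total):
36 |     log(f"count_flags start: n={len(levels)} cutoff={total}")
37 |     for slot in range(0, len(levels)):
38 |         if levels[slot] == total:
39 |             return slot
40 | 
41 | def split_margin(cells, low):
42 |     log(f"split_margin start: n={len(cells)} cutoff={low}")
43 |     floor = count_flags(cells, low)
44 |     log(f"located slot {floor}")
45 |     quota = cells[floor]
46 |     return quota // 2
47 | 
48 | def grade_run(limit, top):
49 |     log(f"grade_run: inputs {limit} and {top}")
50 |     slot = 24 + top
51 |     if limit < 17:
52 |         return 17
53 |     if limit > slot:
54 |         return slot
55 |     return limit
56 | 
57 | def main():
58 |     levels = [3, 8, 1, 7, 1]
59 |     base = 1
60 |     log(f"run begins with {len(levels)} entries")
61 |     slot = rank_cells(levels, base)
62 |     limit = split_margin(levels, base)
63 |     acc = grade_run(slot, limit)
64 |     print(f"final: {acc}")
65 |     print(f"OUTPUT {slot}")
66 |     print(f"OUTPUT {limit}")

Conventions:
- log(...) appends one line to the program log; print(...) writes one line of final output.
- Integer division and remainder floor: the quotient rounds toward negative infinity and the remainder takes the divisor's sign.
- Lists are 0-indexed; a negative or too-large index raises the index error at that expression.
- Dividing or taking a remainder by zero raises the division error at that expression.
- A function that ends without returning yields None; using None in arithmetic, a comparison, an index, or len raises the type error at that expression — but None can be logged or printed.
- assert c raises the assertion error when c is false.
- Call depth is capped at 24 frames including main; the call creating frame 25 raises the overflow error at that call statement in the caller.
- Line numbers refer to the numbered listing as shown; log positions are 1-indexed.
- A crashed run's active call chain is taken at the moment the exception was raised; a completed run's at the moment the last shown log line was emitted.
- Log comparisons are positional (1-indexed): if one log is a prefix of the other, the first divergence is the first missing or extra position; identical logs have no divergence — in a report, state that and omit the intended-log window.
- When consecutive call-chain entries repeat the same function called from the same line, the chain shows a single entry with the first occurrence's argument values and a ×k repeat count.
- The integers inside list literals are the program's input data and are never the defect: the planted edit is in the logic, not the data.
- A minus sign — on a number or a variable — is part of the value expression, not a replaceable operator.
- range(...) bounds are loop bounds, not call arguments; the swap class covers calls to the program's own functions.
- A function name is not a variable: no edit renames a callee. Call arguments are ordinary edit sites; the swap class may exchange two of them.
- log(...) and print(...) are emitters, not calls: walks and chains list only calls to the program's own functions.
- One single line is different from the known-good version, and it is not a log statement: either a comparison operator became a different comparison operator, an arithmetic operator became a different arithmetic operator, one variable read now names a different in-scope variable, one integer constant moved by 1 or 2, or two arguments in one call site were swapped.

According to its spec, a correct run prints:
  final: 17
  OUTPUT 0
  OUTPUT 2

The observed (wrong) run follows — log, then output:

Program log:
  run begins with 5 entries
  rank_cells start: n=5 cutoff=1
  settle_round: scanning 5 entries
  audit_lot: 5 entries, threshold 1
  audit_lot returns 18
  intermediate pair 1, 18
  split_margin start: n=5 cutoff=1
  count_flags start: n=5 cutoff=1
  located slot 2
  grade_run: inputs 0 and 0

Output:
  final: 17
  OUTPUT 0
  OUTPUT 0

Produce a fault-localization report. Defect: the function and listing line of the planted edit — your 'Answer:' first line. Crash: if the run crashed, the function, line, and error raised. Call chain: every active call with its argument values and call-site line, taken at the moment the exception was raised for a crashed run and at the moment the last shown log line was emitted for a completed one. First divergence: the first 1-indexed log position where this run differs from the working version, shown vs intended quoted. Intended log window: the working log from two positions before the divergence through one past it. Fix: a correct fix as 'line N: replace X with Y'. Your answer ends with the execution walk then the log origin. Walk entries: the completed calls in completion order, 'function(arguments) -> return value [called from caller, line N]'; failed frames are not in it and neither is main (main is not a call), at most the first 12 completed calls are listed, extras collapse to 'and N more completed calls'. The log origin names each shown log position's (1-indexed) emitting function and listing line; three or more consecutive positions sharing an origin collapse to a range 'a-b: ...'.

Answer: the defect is in split_margin at line 46.
Core observation: Position 10 is the first bad log line: 'grade_run: inputs 0 and 0' should read 'grade_run: inputs 0 and 2'.
Call chain: main -> grade_run(0, 0) (called at line 63).
First divergence: position 10 — shown 'grade_run: inputs 0 and 0', intended 'grade_run: inputs 0 and 2'.
Intended log window:
  8: count_flags start: n=5 cutoff=1
  9: located slot 2
  10: grade_run: inputs 0 and 2
Execution walk:
  settle_round([3, 8, 1, 7, 1]) -> 1  [called from rank_cells, line 29]
  audit_lot([3, 8, 1, 7, 1], 1) -> 18  [called from rank_cells, line 30]
  rank_cells([3, 8, 1, 7, 1], 1) -> 0  [called from main, line 61]
  count_flags([3, 8, 1, 7, 1], 1) -> 2  [called from split_margin, line 43]
  split_margin([3, 8, 1, 7, 1], 1) -> 0  [called from main, line 62]
  grade_run(0, 0) -> 17  [called from main, line 63]
Log origin:
  1: emitted by main (line 60)
  2: emitted by rank_cells (line 28)
  3: emitted by settle_round (line 2)
  4: emitted by audit_lot (line 10)
  5: emitted by audit_lot (line 15)
  6: emitted by rank_cells (line 31)
  7: emitted by split_margin (line 42)
  8: emitted by count_flags (line 36)
  9: emitted by split_margin (line 44)
  10: emitted by grade_run (line 49)
A correct fix: line 46: replace `//` with `*`.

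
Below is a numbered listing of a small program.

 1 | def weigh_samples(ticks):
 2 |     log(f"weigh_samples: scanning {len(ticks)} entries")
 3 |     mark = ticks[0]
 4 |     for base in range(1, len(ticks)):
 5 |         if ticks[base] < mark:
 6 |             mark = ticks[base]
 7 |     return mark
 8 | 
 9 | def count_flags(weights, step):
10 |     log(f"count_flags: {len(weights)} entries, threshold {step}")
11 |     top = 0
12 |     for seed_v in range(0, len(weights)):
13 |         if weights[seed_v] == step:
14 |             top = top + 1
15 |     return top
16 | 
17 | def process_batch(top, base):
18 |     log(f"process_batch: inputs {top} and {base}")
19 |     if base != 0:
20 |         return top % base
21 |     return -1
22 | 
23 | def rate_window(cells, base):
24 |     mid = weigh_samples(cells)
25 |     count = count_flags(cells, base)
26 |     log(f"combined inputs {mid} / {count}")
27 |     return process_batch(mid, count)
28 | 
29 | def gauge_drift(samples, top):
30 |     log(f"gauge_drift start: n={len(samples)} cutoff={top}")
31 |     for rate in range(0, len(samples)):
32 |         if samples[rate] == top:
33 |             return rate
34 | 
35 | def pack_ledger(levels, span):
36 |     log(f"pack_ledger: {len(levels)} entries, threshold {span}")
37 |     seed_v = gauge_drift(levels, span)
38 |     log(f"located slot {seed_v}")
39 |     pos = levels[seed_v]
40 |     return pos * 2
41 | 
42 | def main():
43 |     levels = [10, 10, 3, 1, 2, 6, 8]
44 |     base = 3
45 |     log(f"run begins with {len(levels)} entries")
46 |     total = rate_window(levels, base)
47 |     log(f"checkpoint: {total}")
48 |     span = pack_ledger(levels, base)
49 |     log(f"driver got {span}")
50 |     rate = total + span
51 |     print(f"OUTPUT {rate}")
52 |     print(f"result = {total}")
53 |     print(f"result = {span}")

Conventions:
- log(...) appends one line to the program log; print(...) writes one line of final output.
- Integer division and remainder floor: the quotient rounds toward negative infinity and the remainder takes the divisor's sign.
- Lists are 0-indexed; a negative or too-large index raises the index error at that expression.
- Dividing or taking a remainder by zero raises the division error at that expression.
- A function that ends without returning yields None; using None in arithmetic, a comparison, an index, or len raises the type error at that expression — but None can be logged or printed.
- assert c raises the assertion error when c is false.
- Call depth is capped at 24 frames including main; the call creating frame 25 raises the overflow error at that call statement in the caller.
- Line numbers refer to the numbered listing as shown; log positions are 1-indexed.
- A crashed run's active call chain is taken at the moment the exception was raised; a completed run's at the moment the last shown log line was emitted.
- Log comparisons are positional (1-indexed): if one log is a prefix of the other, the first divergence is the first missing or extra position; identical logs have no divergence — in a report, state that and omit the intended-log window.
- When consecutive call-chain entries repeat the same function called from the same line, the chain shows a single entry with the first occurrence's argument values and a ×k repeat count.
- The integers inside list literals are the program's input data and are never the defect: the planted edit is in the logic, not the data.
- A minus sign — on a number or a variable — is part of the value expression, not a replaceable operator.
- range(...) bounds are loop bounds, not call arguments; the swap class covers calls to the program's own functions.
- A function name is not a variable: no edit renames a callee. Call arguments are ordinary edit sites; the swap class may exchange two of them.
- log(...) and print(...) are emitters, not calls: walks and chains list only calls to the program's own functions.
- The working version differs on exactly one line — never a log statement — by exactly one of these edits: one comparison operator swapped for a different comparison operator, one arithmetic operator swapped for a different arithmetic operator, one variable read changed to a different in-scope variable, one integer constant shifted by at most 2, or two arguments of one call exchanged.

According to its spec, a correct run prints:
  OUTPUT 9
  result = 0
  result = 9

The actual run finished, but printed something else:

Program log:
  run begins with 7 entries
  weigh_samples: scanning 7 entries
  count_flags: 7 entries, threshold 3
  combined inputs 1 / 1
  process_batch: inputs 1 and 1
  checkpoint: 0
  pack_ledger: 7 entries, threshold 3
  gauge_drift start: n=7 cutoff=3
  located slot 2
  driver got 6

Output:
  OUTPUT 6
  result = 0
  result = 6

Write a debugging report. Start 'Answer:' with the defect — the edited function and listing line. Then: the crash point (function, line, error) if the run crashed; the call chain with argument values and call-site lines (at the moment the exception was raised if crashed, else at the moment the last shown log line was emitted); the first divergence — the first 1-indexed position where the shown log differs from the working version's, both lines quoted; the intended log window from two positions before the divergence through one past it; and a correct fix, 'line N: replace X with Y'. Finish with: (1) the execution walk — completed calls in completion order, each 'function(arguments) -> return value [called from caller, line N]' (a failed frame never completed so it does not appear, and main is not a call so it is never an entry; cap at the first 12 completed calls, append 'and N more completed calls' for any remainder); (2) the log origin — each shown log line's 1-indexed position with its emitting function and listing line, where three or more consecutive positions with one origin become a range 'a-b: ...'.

Answer: the defect is in pack_ledger at line 40.
Key fact: At log position 10 the runs split — shown 'driver got 6', but the working version logs 'driver got 9'.
Call chain: main.
First divergence: position 10; shown 'driver got 6' vs intended 'driver got 9'.
Intended log window:
  8: gauge_drift start: n=7 cutoff=3
  9: located slot 2
  10: driver got 9
Execution walk:
  weigh_samples([10, 10, 3, 1, 2, 6, 8]) -> 1  [called from rate_window, line 24]
  count_flags([10, 10, 3, 1, 2, 6, 8], 3) -> 1  [called from rate_window, line 25]
  process_batch(1, 1) -> 0  [called from rate_window, line 27]
  rate_window([10, 10, 3, 1, 2, 6, 8], 3) -> 0  [called from main, line 46]
  gauge_drift([10, 10, 3, 1, 2, 6, 8], 3) -> 2  [called from pack_ledger, line 37]
  pack_ledger([10, 10, 3, 1, 2, 6, 8], 3) -> 6  [called from main, line 48]
Log origins:
  1: from main, line 45
  2: from weigh_samples, line 2
  3: from count_flags, line 10
  4: from rate_window, line 26
  5: from process_batch, line 18
  6: from main, line 47
  7: from pack_ledger, line 36
  8: from gauge_drift, line 30
  9: from pack_ledger, line 38
  10: from main, line 49
A correct fix: line 40: replace `2` with `3`.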